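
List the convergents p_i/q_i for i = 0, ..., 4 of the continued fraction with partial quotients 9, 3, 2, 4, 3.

9/1, 28/3, 65/7, 288/31, 929/100

Using the convergent recurrence p_i = a_i*p_{i-1} + p_{i-2}, q_i = a_i*q_{i-1} + q_{i-2} with p_{-2}=0, p_{-1}=1, q_{-2}=1, q_{-1}=0:
  i=0: a_0=9, p_0 = 9*1 + 0 = 9, q_0 = 9*0 + 1 = 1.
  i=1: a_1=3, p_1 = 3*9 + 1 = 28, q_1 = 3*1 + 0 = 3.
  i=2: a_2=2, p_2 = 2*28 + 9 = 65, q_2 = 2*3 + 1 = 7.
  i=3: a_3=4, p_3 = 4*65 + 28 = 288, q_3 = 4*7 + 3 = 31.
  i=4: a_4=3, p_4 = 3*288 + 65 = 929, q_4 = 3*31 + 7 = 100.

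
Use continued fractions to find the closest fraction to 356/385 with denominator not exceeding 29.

Expand x = 356/385 as a continued fraction with the Euclidean algorithm:
  356 = 0*385 + 356, so a_0 = 0.
  385 = 1*356 + 29, so a_1 = 1.
  356 = 12*29 + 8, so a_2 = 12.
  29 = 3*8 + 5, so a_3 = 3.
  8 = 1*5 + 3, so a_4 = 1.
  5 = 1*3 + 2, so a_5 = 1.
  3 = 1*2 + 1, so a_6 = 1.
  2 = 2*1 + 0, so a_7 = 2.
so x = [0; 1, 12, 3, 1, 1, 1, 2].
Convergents (p_i = a_i*p_{i-1} + p_{i-2}, q_i = a_i*q_{i-1} + q_{i-2} with p_{-2}=0, p_{-1}=1, q_{-2}=1, q_{-1}=0), until the denominator exceeds 29:
  i=0: a_0=0, p_0 = 0*1 + 0 = 0, q_0 = 0*0 + 1 = 1.
  i=1: a_1=1, p_1 = 1*0 + 1 = 1, q_1 = 1*1 + 0 = 1.
  i=2: a_2=12, p_2 = 12*1 + 0 = 12, q_2 = 12*1 + 1 = 13.
  i=3: a_3=3, p_3 = 3*12 + 1 = 37, q_3 = 3*13 + 1 = 40.
q_3 = 40 > 29, so the last convergent with denominator <= 29 is p_2/q_2 = 12/13.
The closest fraction with denominator <= 29 is either p_2/q_2 or the intermediate fraction (k*p_2 + p_1)/(k*q_2 + q_1) with the largest k >= 1 whose denominator stays <= 29; these approach x as k grows, and every other convergent or intermediate fraction in range is farther away.
Largest k: floor((29 - q_1)/q_2) = floor((29 - 1)/13) = 2.
That gives (2*12 + 1)/(2*13 + 1) = 25/27.
Compare the errors: |x - 12/13| = |356*13 - 12*385|/(385*13) = 8/5005, and |x - 25/27| = |356*27 - 25*385|/(385*27) = 13/10395.
Cross-multiplying, 13*5005 = 65065 < 83160 = 8*10395, so 13/10395 is smaller: the intermediate fraction 25/27 is closer to x than 12/13.

25/27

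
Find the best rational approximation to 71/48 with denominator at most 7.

3/2

Expand x = 71/48 as a continued fraction with the Euclidean algorithm:
  71 = 1*48 + 23, so a_0 = 1.
  48 = 2*23 + 2, so a_1 = 2.
  23 = 11*2 + 1, so a_2 = 11.
  2 = 2*1 + 0, so a_3 = 2.
so x = [1; 2, 11, 2].
Convergents (p_i = a_i*p_{i-1} + p_{i-2}, q_i = a_i*q_{i-1} + q_{i-2} with p_{-2}=0, p_{-1}=1, q_{-2}=1, q_{-1}=0), until the denominator exceeds 7:
  i=0: a_0=1, p_0 = 1*1 + 0 = 1, q_0 = 1*0 + 1 = 1.
  i=1: a_1=2, p_1 = 2*1 + 1 = 3, q_1 = 2*1 + 0 = 2.
  i=2: a_2=11, p_2 = 11*3 + 1 = 34, q_2 = 11*2 + 1 = 23.
q_2 = 23 > 7, so the last convergent with denominator <= 7 is p_1/q_1 = 3/2.
The closest fraction with denominator <= 7 is either p_1/q_1 or the intermediate fraction (k*p_1 + p_0)/(k*q_1 + q_0) with the largest k >= 1 whose denominator stays <= 7; these approach x as k grows, and every other convergent or intermediate fraction in range is farther away.
Largest k: floor((7 - q_0)/q_1) = floor((7 - 1)/2) = 3.
That gives (3*3 + 1)/(3*2 + 1) = 10/7.
Compare the errors: |x - 3/2| = |71*2 - 3*48|/(48*2) = 2/96, and |x - 10/7| = |71*7 - 10*48|/(48*7) = 17/336.
Cross-multiplying, 2*336 = 672 < 1632 = 17*96, so 2/96 is smaller: the convergent 3/2 is closer to x than 10/7.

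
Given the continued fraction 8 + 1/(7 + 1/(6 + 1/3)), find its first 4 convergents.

Using the convergent recurrence p_i = a_i*p_{i-1} + p_{i-2}, q_i = a_i*q_{i-1} + q_{i-2} with p_{-2}=0, p_{-1}=1, q_{-2}=1, q_{-1}=0:
  i=0: a_0=8, p_0 = 8*1 + 0 = 8, q_0 = 8*0 + 1 = 1.
  i=1: a_1=7, p_1 = 7*8 + 1 = 57, q_1 = 7*1 + 0 = 7.
  i=2: a_2=6, p_2 = 6*57 + 8 = 350, q_2 = 6*7 + 1 = 43.
  i=3: a_3=3, p_3 = 3*350 + 57 = 1107, q_3 = 3*43 + 7 = 136.

8/1, 57/7, 350/43, 1107/136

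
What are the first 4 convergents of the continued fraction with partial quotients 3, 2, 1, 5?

Using the convergent recurrence p_i = a_i*p_{i-1} + p_{i-2}, q_i = a_i*q_{i-1} + q_{i-2} with p_{-2}=0, p_{-1}=1, q_{-2}=1, q_{-1}=0:
  i=0: a_0=3, p_0 = 3*1 + 0 = 3, q_0 = 3*0 + 1 = 1.
  i=1: a_1=2, p_1 = 2*3 + 1 = 7, q_1 = 2*1 + 0 = 2.
  i=2: a_2=1, p_2 = 1*7 + 3 = 10, q_2 = 1*2 + 1 = 3.
  i=3: a_3=5, p_3 = 5*10 + 7 = 57, q_3 = 5*3 + 2 = 17.

3/1, 7/2, 10/3, 57/17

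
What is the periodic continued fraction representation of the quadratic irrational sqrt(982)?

[31; (2, 1, 30, 1, 2, 62)]

Write x_i = (sqrt(982) + m_i)/d_i with (m_0, d_0) = (0, 1). a_0 = floor(sqrt(982)) = 31, since 31^2 = 961 <= 982 < 1024 = 32^2.
Iterate m_{i+1} = d_i*a_i - m_i, d_{i+1} = (982 - m_{i+1}^2)/d_i, a_{i+1} = floor((a_0 + m_{i+1})/d_{i+1}):
  m_1 = 1*31 - 0 = 31, d_1 = (982 - 31^2)/1 = 21/1 = 21, a_1 = floor((31 + 31)/21) = 2.
  m_2 = 21*2 - 31 = 11, d_2 = (982 - 11^2)/21 = 861/21 = 41, a_2 = floor((31 + 11)/41) = 1.
  m_3 = 41*1 - 11 = 30, d_3 = (982 - 30^2)/41 = 82/41 = 2, a_3 = floor((31 + 30)/2) = 30.
  m_4 = 2*30 - 30 = 30, d_4 = (982 - 30^2)/2 = 82/2 = 41, a_4 = floor((31 + 30)/41) = 1.
  m_5 = 41*1 - 30 = 11, d_5 = (982 - 11^2)/41 = 861/41 = 21, a_5 = floor((31 + 11)/21) = 2.
  m_6 = 21*2 - 11 = 31, d_6 = (982 - 31^2)/21 = 21/21 = 1, a_6 = floor((31 + 31)/1) = 62.
  m_7 = 1*62 - 31 = 31, d_7 = (982 - 31^2)/1 = 21/1 = 21: (m_7, d_7) = (m_1, d_1) = (31, 21), so from here the quotients repeat a_1, ..., a_6; the period length is 6.
Hence the expansion of sqrt(982) is a_0 = 31 followed by the repeating block 2, 1, 30, 1, 2, 62 (period 6).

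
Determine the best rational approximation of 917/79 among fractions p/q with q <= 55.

592/51

Expand x = 917/79 as a continued fraction with the Euclidean algorithm:
  917 = 11*79 + 48, so a_0 = 11.
  79 = 1*48 + 31, so a_1 = 1.
  48 = 1*31 + 17, so a_2 = 1.
  31 = 1*17 + 14, so a_3 = 1.
  17 = 1*14 + 3, so a_4 = 1.
  14 = 4*3 + 2, so a_5 = 4.
  3 = 1*2 + 1, so a_6 = 1.
  2 = 2*1 + 0, so a_7 = 2.
so x = [11; 1, 1, 1, 1, 4, 1, 2].
Convergents (p_i = a_i*p_{i-1} + p_{i-2}, q_i = a_i*q_{i-1} + q_{i-2} with p_{-2}=0, p_{-1}=1, q_{-2}=1, q_{-1}=0), until the denominator exceeds 55:
  i=0: a_0=11, p_0 = 11*1 + 0 = 11, q_0 = 11*0 + 1 = 1.
  i=1: a_1=1, p_1 = 1*11 + 1 = 12, q_1 = 1*1 + 0 = 1.
  i=2: a_2=1, p_2 = 1*12 + 11 = 23, q_2 = 1*1 + 1 = 2.
  i=3: a_3=1, p_3 = 1*23 + 12 = 35, q_3 = 1*2 + 1 = 3.
  i=4: a_4=1, p_4 = 1*35 + 23 = 58, q_4 = 1*3 + 2 = 5.
  i=5: a_5=4, p_5 = 4*58 + 35 = 267, q_5 = 4*5 + 3 = 23.
  i=6: a_6=1, p_6 = 1*267 + 58 = 325, q_6 = 1*23 + 5 = 28.
  i=7: a_7=2, p_7 = 2*325 + 267 = 917, q_7 = 2*28 + 23 = 79.
q_7 = 79 > 55, so the last convergent with denominator <= 55 is p_6/q_6 = 325/28.
The closest fraction with denominator <= 55 is either p_6/q_6 or the intermediate fraction (k*p_6 + p_5)/(k*q_6 + q_5) with the largest k >= 1 whose denominator stays <= 55; these approach x as k grows, and every other convergent or intermediate fraction in range is farther away.
Largest k: floor((55 - q_5)/q_6) = floor((55 - 23)/28) = 1.
That gives (1*325 + 267)/(1*28 + 23) = 592/51.
Compare the errors: |x - 325/28| = |917*28 - 325*79|/(79*28) = 1/2212, and |x - 592/51| = |917*51 - 592*79|/(79*51) = 1/4029.
Cross-multiplying, 1*2212 = 2212 < 4029 = 1*4029, so 1/4029 is smaller: the intermediate fraction 592/51 is closer to x than 325/28.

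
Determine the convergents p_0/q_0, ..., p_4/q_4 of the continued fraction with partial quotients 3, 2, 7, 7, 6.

3/1, 7/2, 52/15, 371/107, 2278/657

Using the convergent recurrence p_i = a_i*p_{i-1} + p_{i-2}, q_i = a_i*q_{i-1} + q_{i-2} with p_{-2}=0, p_{-1}=1, q_{-2}=1, q_{-1}=0:
  i=0: a_0=3, p_0 = 3*1 + 0 = 3, q_0 = 3*0 + 1 = 1.
  i=1: a_1=2, p_1 = 2*3 + 1 = 7, q_1 = 2*1 + 0 = 2.
  i=2: a_2=7, p_2 = 7*7 + 3 = 52, q_2 = 7*2 + 1 = 15.
  i=3: a_3=7, p_3 = 7*52 + 7 = 371, q_3 = 7*15 + 2 = 107.
  i=4: a_4=6, p_4 = 6*371 + 52 = 2278, q_4 = 6*107 + 15 = 657.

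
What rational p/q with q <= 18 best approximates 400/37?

173/16

Expand x = 400/37 as a continued fraction with the Euclidean algorithm:
  400 = 10*37 + 30, so a_0 = 10.
  37 = 1*30 + 7, so a_1 = 1.
  30 = 4*7 + 2, so a_2 = 4.
  7 = 3*2 + 1, so a_3 = 3.
  2 = 2*1 + 0, so a_4 = 2.
so x = [10; 1, 4, 3, 2].
Convergents (p_i = a_i*p_{i-1} + p_{i-2}, q_i = a_i*q_{i-1} + q_{i-2} with p_{-2}=0, p_{-1}=1, q_{-2}=1, q_{-1}=0), until the denominator exceeds 18:
  i=0: a_0=10, p_0 = 10*1 + 0 = 10, q_0 = 10*0 + 1 = 1.
  i=1: a_1=1, p_1 = 1*10 + 1 = 11, q_1 = 1*1 + 0 = 1.
  i=2: a_2=4, p_2 = 4*11 + 10 = 54, q_2 = 4*1 + 1 = 5.
  i=3: a_3=3, p_3 = 3*54 + 11 = 173, q_3 = 3*5 + 1 = 16.
  i=4: a_4=2, p_4 = 2*173 + 54 = 400, q_4 = 2*16 + 5 = 37.
q_4 = 37 > 18, so the last convergent with denominator <= 18 is p_3/q_3 = 173/16.
The closest fraction with denominator <= 18 is either p_3/q_3 or the intermediate fraction (k*p_3 + p_2)/(k*q_3 + q_2) with the largest k >= 1 whose denominator stays <= 18; these approach x as k grows, and every other convergent or intermediate fraction in range is farther away.
Largest k: floor((18 - q_2)/q_3) = floor((18 - 5)/16) = 0.
Since k = 0, no intermediate fraction beyond p_3/q_3 has denominator <= 18, so the convergent 173/16 is the closest (its error is |400*16 - 173*37|/(37*16) = 1/592).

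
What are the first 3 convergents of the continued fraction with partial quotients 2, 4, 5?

2/1, 9/4, 47/21

Using the convergent recurrence p_i = a_i*p_{i-1} + p_{i-2}, q_i = a_i*q_{i-1} + q_{i-2} with p_{-2}=0, p_{-1}=1, q_{-2}=1, q_{-1}=0:
  i=0: a_0=2, p_0 = 2*1 + 0 = 2, q_0 = 2*0 + 1 = 1.
  i=1: a_1=4, p_1 = 4*2 + 1 = 9, q_1 = 4*1 + 0 = 4.
  i=2: a_2=5, p_2 = 5*9 + 2 = 47, q_2 = 5*4 + 1 = 21.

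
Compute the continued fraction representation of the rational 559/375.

[1; 2, 26, 3, 2]

Run the Euclidean algorithm on 559 and 375; the successive quotients are the partial quotients a_0, a_1, ... (each step inverts the fractional part left over by the previous one):
  559 = 1*375 + 184, so a_0 = 1.
  375 = 2*184 + 7, so a_1 = 2.
  184 = 26*7 + 2, so a_2 = 26.
  7 = 3*2 + 1, so a_3 = 3.
  2 = 2*1 + 0, so a_4 = 2.
The remainder reaches 0 after 5 divisions, so the expansion has 5 partial quotients, read off in order.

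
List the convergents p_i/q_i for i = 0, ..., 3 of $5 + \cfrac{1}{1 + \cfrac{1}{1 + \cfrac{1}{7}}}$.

5/1, 6/1, 11/2, 83/15

Using the convergent recurrence p_i = a_i*p_{i-1} + p_{i-2}, q_i = a_i*q_{i-1} + q_{i-2} with p_{-2}=0, p_{-1}=1, q_{-2}=1, q_{-1}=0:
  i=0: a_0=5, p_0 = 5*1 + 0 = 5, q_0 = 5*0 + 1 = 1.
  i=1: a_1=1, p_1 = 1*5 + 1 = 6, q_1 = 1*1 + 0 = 1.
  i=2: a_2=1, p_2 = 1*6 + 5 = 11, q_2 = 1*1 + 1 = 2.
  i=3: a_3=7, p_3 = 7*11 + 6 = 83, q_3 = 7*2 + 1 = 15.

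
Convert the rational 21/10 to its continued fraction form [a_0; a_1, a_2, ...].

[2; 10]

Run the Euclidean algorithm on 21 and 10; the successive quotients are the partial quotients a_0, a_1, ... (each step inverts the fractional part left over by the previous one):
  21 = 2*10 + 1, so a_0 = 2.
  10 = 10*1 + 0, so a_1 = 10.
The remainder reaches 0 after 2 divisions, so the expansion has 2 partial quotients, read off in order.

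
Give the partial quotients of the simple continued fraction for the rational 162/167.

[0; 1, 32, 2, 2]

Run the Euclidean algorithm on 162 and 167; the successive quotients are the partial quotients a_0, a_1, ... (each step inverts the fractional part left over by the previous one):
  162 = 0*167 + 162, so a_0 = 0.
  167 = 1*162 + 5, so a_1 = 1.
  162 = 32*5 + 2, so a_2 = 32.
  5 = 2*2 + 1, so a_3 = 2.
  2 = 2*1 + 0, so a_4 = 2.
The remainder reaches 0 after 5 divisions, so the expansion has 5 partial quotients, read off in order.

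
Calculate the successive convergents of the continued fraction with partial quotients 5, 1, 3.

5/1, 6/1, 23/4

Using the convergent recurrence p_i = a_i*p_{i-1} + p_{i-2}, q_i = a_i*q_{i-1} + q_{i-2} with p_{-2}=0, p_{-1}=1, q_{-2}=1, q_{-1}=0:
  i=0: a_0=5, p_0 = 5*1 + 0 = 5, q_0 = 5*0 + 1 = 1.
  i=1: a_1=1, p_1 = 1*5 + 1 = 6, q_1 = 1*1 + 0 = 1.
  i=2: a_2=3, p_2 = 3*6 + 5 = 23, q_2 = 3*1 + 1 = 4.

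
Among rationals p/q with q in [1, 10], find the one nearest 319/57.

Expand x = 319/57 as a continued fraction with the Euclidean algorithm:
  319 = 5*57 + 34, so a_0 = 5.
  57 = 1*34 + 23, so a_1 = 1.
  34 = 1*23 + 11, so a_2 = 1.
  23 = 2*11 + 1, so a_3 = 2.
  11 = 11*1 + 0, so a_4 = 11.
so x = [5; 1, 1, 2, 11].
Convergents (p_i = a_i*p_{i-1} + p_{i-2}, q_i = a_i*q_{i-1} + q_{i-2} with p_{-2}=0, p_{-1}=1, q_{-2}=1, q_{-1}=0), until the denominator exceeds 10:
  i=0: a_0=5, p_0 = 5*1 + 0 = 5, q_0 = 5*0 + 1 = 1.
  i=1: a_1=1, p_1 = 1*5 + 1 = 6, q_1 = 1*1 + 0 = 1.
  i=2: a_2=1, p_2 = 1*6 + 5 = 11, q_2 = 1*1 + 1 = 2.
  i=3: a_3=2, p_3 = 2*11 + 6 = 28, q_3 = 2*2 + 1 = 5.
  i=4: a_4=11, p_4 = 11*28 + 11 = 319, q_4 = 11*5 + 2 = 57.
q_4 = 57 > 10, so the last convergent with denominator <= 10 is p_3/q_3 = 28/5.
The closest fraction with denominator <= 10 is either p_3/q_3 or the intermediate fraction (k*p_3 + p_2)/(k*q_3 + q_2) with the largest k >= 1 whose denominator stays <= 10; these approach x as k grows, and every other convergent or intermediate fraction in range is farther away.
Largest k: floor((10 - q_2)/q_3) = floor((10 - 2)/5) = 1.
That gives (1*28 + 11)/(1*5 + 2) = 39/7.
Compare the errors: |x - 28/5| = |319*5 - 28*57|/(57*5) = 1/285, and |x - 39/7| = |319*7 - 39*57|/(57*7) = 10/399.
Cross-multiplying, 1*399 = 399 < 2850 = 10*285, so 1/285 is smaller: the convergent 28/5 is closer to x than 39/7.

28/5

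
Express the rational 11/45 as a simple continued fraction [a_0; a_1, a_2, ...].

[0; 4, 11]

Run the Euclidean algorithm on 11 and 45; the successive quotients are the partial quotients a_0, a_1, ... (each step inverts the fractional part left over by the previous one):
  11 = 0*45 + 11, so a_0 = 0.
  45 = 4*11 + 1, so a_1 = 4.
  11 = 11*1 + 0, so a_2 = 11.
The remainder reaches 0 after 3 divisions, so the expansion has 3 partial quotients, read off in order.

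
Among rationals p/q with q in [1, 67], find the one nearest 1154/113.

337/33

Expand x = 1154/113 as a continued fraction with the Euclidean algorithm:
  1154 = 10*113 + 24, so a_0 = 10.
  113 = 4*24 + 17, so a_1 = 4.
  24 = 1*17 + 7, so a_2 = 1.
  17 = 2*7 + 3, so a_3 = 2.
  7 = 2*3 + 1, so a_4 = 2.
  3 = 3*1 + 0, so a_5 = 3.
so x = [10; 4, 1, 2, 2, 3].
Convergents (p_i = a_i*p_{i-1} + p_{i-2}, q_i = a_i*q_{i-1} + q_{i-2} with p_{-2}=0, p_{-1}=1, q_{-2}=1, q_{-1}=0), until the denominator exceeds 67:
  i=0: a_0=10, p_0 = 10*1 + 0 = 10, q_0 = 10*0 + 1 = 1.
  i=1: a_1=4, p_1 = 4*10 + 1 = 41, q_1 = 4*1 + 0 = 4.
  i=2: a_2=1, p_2 = 1*41 + 10 = 51, q_2 = 1*4 + 1 = 5.
  i=3: a_3=2, p_3 = 2*51 + 41 = 143, q_3 = 2*5 + 4 = 14.
  i=4: a_4=2, p_4 = 2*143 + 51 = 337, q_4 = 2*14 + 5 = 33.
  i=5: a_5=3, p_5 = 3*337 + 143 = 1154, q_5 = 3*33 + 14 = 113.
q_5 = 113 > 67, so the last convergent with denominator <= 67 is p_4/q_4 = 337/33.
The closest fraction with denominator <= 67 is either p_4/q_4 or the intermediate fraction (k*p_4 + p_3)/(k*q_4 + q_3) with the largest k >= 1 whose denominator stays <= 67; these approach x as k grows, and every other convergent or intermediate fraction in range is farther away.
Largest k: floor((67 - q_3)/q_4) = floor((67 - 14)/33) = 1.
That gives (1*337 + 143)/(1*33 + 14) = 480/47.
Compare the errors: |x - 337/33| = |1154*33 - 337*113|/(113*33) = 1/3729, and |x - 480/47| = |1154*47 - 480*113|/(113*47) = 2/5311.
Cross-multiplying, 1*5311 = 5311 < 7458 = 2*3729, so 1/3729 is smaller: the convergent 337/33 is closer to x than 480/47.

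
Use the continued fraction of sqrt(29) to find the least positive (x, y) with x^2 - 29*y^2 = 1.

(x, y) = (9801, 1820)

First expand sqrt(29) as a continued fraction. With x_i = (sqrt(29) + m_i)/d_i and (m_0, d_0) = (0, 1): a_0 = floor(sqrt(29)) = 5, since 5^2 = 25 <= 29 < 36 = 6^2.
Iterate m_{i+1} = d_i*a_i - m_i, d_{i+1} = (29 - m_{i+1}^2)/d_i, a_{i+1} = floor((a_0 + m_{i+1})/d_{i+1}):
  m_1 = 1*5 - 0 = 5, d_1 = (29 - 5^2)/1 = 4/1 = 4, a_1 = floor((5 + 5)/4) = 2.
  m_2 = 4*2 - 5 = 3, d_2 = (29 - 3^2)/4 = 20/4 = 5, a_2 = floor((5 + 3)/5) = 1.
  m_3 = 5*1 - 3 = 2, d_3 = (29 - 2^2)/5 = 25/5 = 5, a_3 = floor((5 + 2)/5) = 1.
  m_4 = 5*1 - 2 = 3, d_4 = (29 - 3^2)/5 = 20/5 = 4, a_4 = floor((5 + 3)/4) = 2.
  m_5 = 4*2 - 3 = 5, d_5 = (29 - 5^2)/4 = 4/4 = 1, a_5 = floor((5 + 5)/1) = 10.
  m_6 = 1*10 - 5 = 5, d_6 = (29 - 5^2)/1 = 4/1 = 4: (m_6, d_6) = (m_1, d_1) = (5, 4), so from here the quotients repeat a_1, ..., a_5; the period length is 5.
So sqrt(29) = [5; (2, 1, 1, 2, 10)] with period length k = 5.
k is odd, so (p_{k-1}, q_{k-1}) only solves x^2 - 29y^2 = -1 and the fundamental solution of x^2 - 29y^2 = 1 is (p_{2k-1}, q_{2k-1}) = (p_9, q_9); compute convergents through index 9, running through the period twice.
Convergents (p_i = a_i*p_{i-1} + p_{i-2}, q_i = a_i*q_{i-1} + q_{i-2} with p_{-2}=0, p_{-1}=1, q_{-2}=1, q_{-1}=0):
  i=0: a_0=5, p_0 = 5*1 + 0 = 5, q_0 = 5*0 + 1 = 1.
  i=1: a_1=2, p_1 = 2*5 + 1 = 11, q_1 = 2*1 + 0 = 2.
  i=2: a_2=1, p_2 = 1*11 + 5 = 16, q_2 = 1*2 + 1 = 3.
  i=3: a_3=1, p_3 = 1*16 + 11 = 27, q_3 = 1*3 + 2 = 5.
  i=4: a_4=2, p_4 = 2*27 + 16 = 70, q_4 = 2*5 + 3 = 13.
  i=5: a_5=10, p_5 = 10*70 + 27 = 727, q_5 = 10*13 + 5 = 135.
  i=6: a_6=2, p_6 = 2*727 + 70 = 1524, q_6 = 2*135 + 13 = 283.
  i=7: a_7=1, p_7 = 1*1524 + 727 = 2251, q_7 = 1*283 + 135 = 418.
  i=8: a_8=1, p_8 = 1*2251 + 1524 = 3775, q_8 = 1*418 + 283 = 701.
  i=9: a_9=2, p_9 = 2*3775 + 2251 = 9801, q_9 = 2*701 + 418 = 1820.
Indeed p_4^2 - 29*q_4^2 = 4900 - 4901 = -1, not +1.
Check: 9801^2 - 29*1820^2 = 96059601 - 96059600 = 1, so (x, y) = (9801, 1820) solves the equation, and by the theorem it is the least positive solution.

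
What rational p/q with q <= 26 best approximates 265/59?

9/2

Expand x = 265/59 as a continued fraction with the Euclidean algorithm:
  265 = 4*59 + 29, so a_0 = 4.
  59 = 2*29 + 1, so a_1 = 2.
  29 = 29*1 + 0, so a_2 = 29.
so x = [4; 2, 29].
Convergents (p_i = a_i*p_{i-1} + p_{i-2}, q_i = a_i*q_{i-1} + q_{i-2} with p_{-2}=0, p_{-1}=1, q_{-2}=1, q_{-1}=0), until the denominator exceeds 26:
  i=0: a_0=4, p_0 = 4*1 + 0 = 4, q_0 = 4*0 + 1 = 1.
  i=1: a_1=2, p_1 = 2*4 + 1 = 9, q_1 = 2*1 + 0 = 2.
  i=2: a_2=29, p_2 = 29*9 + 4 = 265, q_2 = 29*2 + 1 = 59.
q_2 = 59 > 26, so the last convergent with denominator <= 26 is p_1/q_1 = 9/2.
The closest fraction with denominator <= 26 is either p_1/q_1 or the intermediate fraction (k*p_1 + p_0)/(k*q_1 + q_0) with the largest k >= 1 whose denominator stays <= 26; these approach x as k grows, and every other convergent or intermediate fraction in range is farther away.
Largest k: floor((26 - q_0)/q_1) = floor((26 - 1)/2) = 12.
That gives (12*9 + 4)/(12*2 + 1) = 112/25.
Compare the errors: |x - 9/2| = |265*2 - 9*59|/(59*2) = 1/118, and |x - 112/25| = |265*25 - 112*59|/(59*25) = 17/1475.
Cross-multiplying, 1*1475 = 1475 < 2006 = 17*118, so 1/118 is smaller: the convergent 9/2 is closer to x than 112/25.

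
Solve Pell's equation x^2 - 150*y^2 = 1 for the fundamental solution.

(x, y) = (49, 4)

First expand sqrt(150) as a continued fraction. With x_i = (sqrt(150) + m_i)/d_i and (m_0, d_0) = (0, 1): a_0 = floor(sqrt(150)) = 12, since 12^2 = 144 <= 150 < 169 = 13^2.
Iterate m_{i+1} = d_i*a_i - m_i, d_{i+1} = (150 - m_{i+1}^2)/d_i, a_{i+1} = floor((a_0 + m_{i+1})/d_{i+1}):
  m_1 = 1*12 - 0 = 12, d_1 = (150 - 12^2)/1 = 6/1 = 6, a_1 = floor((12 + 12)/6) = 4.
  m_2 = 6*4 - 12 = 12, d_2 = (150 - 12^2)/6 = 6/6 = 1, a_2 = floor((12 + 12)/1) = 24.
  m_3 = 1*24 - 12 = 12, d_3 = (150 - 12^2)/1 = 6/1 = 6: (m_3, d_3) = (m_1, d_1) = (12, 6), so from here the quotients repeat a_1, a_2; the period length is 2.
So sqrt(150) = [12; (4, 24)] with period length k = 2.
k is even, so the fundamental solution of x^2 - 150y^2 = 1 is (p_{k-1}, q_{k-1}) = (p_1, q_1); compute convergents through index 1.
Convergents (p_i = a_i*p_{i-1} + p_{i-2}, q_i = a_i*q_{i-1} + q_{i-2} with p_{-2}=0, p_{-1}=1, q_{-2}=1, q_{-1}=0):
  i=0: a_0=12, p_0 = 12*1 + 0 = 12, q_0 = 12*0 + 1 = 1.
  i=1: a_1=4, p_1 = 4*12 + 1 = 49, q_1 = 4*1 + 0 = 4.
Check: 49^2 - 150*4^2 = 2401 - 2400 = 1, so (x, y) = (49, 4) solves the equation, and by the theorem it is the least positive solution.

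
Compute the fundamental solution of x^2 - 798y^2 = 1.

First expand sqrt(798) as a continued fraction. With x_i = (sqrt(798) + m_i)/d_i and (m_0, d_0) = (0, 1): a_0 = floor(sqrt(798)) = 28, since 28^2 = 784 <= 798 < 841 = 29^2.
Iterate m_{i+1} = d_i*a_i - m_i, d_{i+1} = (798 - m_{i+1}^2)/d_i, a_{i+1} = floor((a_0 + m_{i+1})/d_{i+1}):
  m_1 = 1*28 - 0 = 28, d_1 = (798 - 28^2)/1 = 14/1 = 14, a_1 = floor((28 + 28)/14) = 4.
  m_2 = 14*4 - 28 = 28, d_2 = (798 - 28^2)/14 = 14/14 = 1, a_2 = floor((28 + 28)/1) = 56.
  m_3 = 1*56 - 28 = 28, d_3 = (798 - 28^2)/1 = 14/1 = 14: (m_3, d_3) = (m_1, d_1) = (28, 14), so from here the quotients repeat a_1, a_2; the period length is 2.
So sqrt(798) = [28; (4, 56)] with period length k = 2.
k is even, so the fundamental solution of x^2 - 798y^2 = 1 is (p_{k-1}, q_{k-1}) = (p_1, q_1); compute convergents through index 1.
Convergents (p_i = a_i*p_{i-1} + p_{i-2}, q_i = a_i*q_{i-1} + q_{i-2} with p_{-2}=0, p_{-1}=1, q_{-2}=1, q_{-1}=0):
  i=0: a_0=28, p_0 = 28*1 + 0 = 28, q_0 = 28*0 + 1 = 1.
  i=1: a_1=4, p_1 = 4*28 + 1 = 113, q_1 = 4*1 + 0 = 4.
Check: 113^2 - 798*4^2 = 12769 - 12768 = 1, so (x, y) = (113, 4) solves the equation, and by the theorem it is the least positive solution.

(x, y) = (113, 4)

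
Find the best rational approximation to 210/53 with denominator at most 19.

75/19

Expand x = 210/53 as a continued fraction with the Euclidean algorithm:
  210 = 3*53 + 51, so a_0 = 3.
  53 = 1*51 + 2, so a_1 = 1.
  51 = 25*2 + 1, so a_2 = 25.
  2 = 2*1 + 0, so a_3 = 2.
so x = [3; 1, 25, 2].
Convergents (p_i = a_i*p_{i-1} + p_{i-2}, q_i = a_i*q_{i-1} + q_{i-2} with p_{-2}=0, p_{-1}=1, q_{-2}=1, q_{-1}=0), until the denominator exceeds 19:
  i=0: a_0=3, p_0 = 3*1 + 0 = 3, q_0 = 3*0 + 1 = 1.
  i=1: a_1=1, p_1 = 1*3 + 1 = 4, q_1 = 1*1 + 0 = 1.
  i=2: a_2=25, p_2 = 25*4 + 3 = 103, q_2 = 25*1 + 1 = 26.
q_2 = 26 > 19, so the last convergent with denominator <= 19 is p_1/q_1 = 4/1.
The closest fraction with denominator <= 19 is either p_1/q_1 or the intermediate fraction (k*p_1 + p_0)/(k*q_1 + q_0) with the largest k >= 1 whose denominator stays <= 19; these approach x as k grows, and every other convergent or intermediate fraction in range is farther away.
Largest k: floor((19 - q_0)/q_1) = floor((19 - 1)/1) = 18.
That gives (18*4 + 3)/(18*1 + 1) = 75/19.
Compare the errors: |x - 4/1| = |210*1 - 4*53|/(53*1) = 2/53, and |x - 75/19| = |210*19 - 75*53|/(53*19) = 15/1007.
Cross-multiplying, 15*53 = 795 < 2014 = 2*1007, so 15/1007 is smaller: the intermediate fraction 75/19 is closer to x than 4/1.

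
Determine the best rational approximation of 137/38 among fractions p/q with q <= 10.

18/5

Expand x = 137/38 as a continued fraction with the Euclidean algorithm:
  137 = 3*38 + 23, so a_0 = 3.
  38 = 1*23 + 15, so a_1 = 1.
  23 = 1*15 + 8, so a_2 = 1.
  15 = 1*8 + 7, so a_3 = 1.
  8 = 1*7 + 1, so a_4 = 1.
  7 = 7*1 + 0, so a_5 = 7.
so x = [3; 1, 1, 1, 1, 7].
Convergents (p_i = a_i*p_{i-1} + p_{i-2}, q_i = a_i*q_{i-1} + q_{i-2} with p_{-2}=0, p_{-1}=1, q_{-2}=1, q_{-1}=0), until the denominator exceeds 10:
  i=0: a_0=3, p_0 = 3*1 + 0 = 3, q_0 = 3*0 + 1 = 1.
  i=1: a_1=1, p_1 = 1*3 + 1 = 4, q_1 = 1*1 + 0 = 1.
  i=2: a_2=1, p_2 = 1*4 + 3 = 7, q_2 = 1*1 + 1 = 2.
  i=3: a_3=1, p_3 = 1*7 + 4 = 11, q_3 = 1*2 + 1 = 3.
  i=4: a_4=1, p_4 = 1*11 + 7 = 18, q_4 = 1*3 + 2 = 5.
  i=5: a_5=7, p_5 = 7*18 + 11 = 137, q_5 = 7*5 + 3 = 38.
q_5 = 38 > 10, so the last convergent with denominator <= 10 is p_4/q_4 = 18/5.
The closest fraction with denominator <= 10 is either p_4/q_4 or the intermediate fraction (k*p_4 + p_3)/(k*q_4 + q_3) with the largest k >= 1 whose denominator stays <= 10; these approach x as k grows, and every other convergent or intermediate fraction in range is farther away.
Largest k: floor((10 - q_3)/q_4) = floor((10 - 3)/5) = 1.
That gives (1*18 + 11)/(1*5 + 3) = 29/8.
Compare the errors: |x - 18/5| = |137*5 - 18*38|/(38*5) = 1/190, and |x - 29/8| = |137*8 - 29*38|/(38*8) = 6/304.
Cross-multiplying, 1*304 = 304 < 1140 = 6*190, so 1/190 is smaller: the convergent 18/5 is closer to x than 29/8.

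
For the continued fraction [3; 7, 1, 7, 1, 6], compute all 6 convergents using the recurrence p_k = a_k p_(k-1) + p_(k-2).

3/1, 22/7, 25/8, 197/63, 222/71, 1529/489

Using the convergent recurrence p_i = a_i*p_{i-1} + p_{i-2}, q_i = a_i*q_{i-1} + q_{i-2} with p_{-2}=0, p_{-1}=1, q_{-2}=1, q_{-1}=0:
  i=0: a_0=3, p_0 = 3*1 + 0 = 3, q_0 = 3*0 + 1 = 1.
  i=1: a_1=7, p_1 = 7*3 + 1 = 22, q_1 = 7*1 + 0 = 7.
  i=2: a_2=1, p_2 = 1*22 + 3 = 25, q_2 = 1*7 + 1 = 8.
  i=3: a_3=7, p_3 = 7*25 + 22 = 197, q_3 = 7*8 + 7 = 63.
  i=4: a_4=1, p_4 = 1*197 + 25 = 222, q_4 = 1*63 + 8 = 71.
  i=5: a_5=6, p_5 = 6*222 + 197 = 1529, q_5 = 6*71 + 63 = 489.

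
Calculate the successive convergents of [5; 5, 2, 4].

5/1, 26/5, 57/11, 254/49

Using the convergent recurrence p_i = a_i*p_{i-1} + p_{i-2}, q_i = a_i*q_{i-1} + q_{i-2} with p_{-2}=0, p_{-1}=1, q_{-2}=1, q_{-1}=0:
  i=0: a_0=5, p_0 = 5*1 + 0 = 5, q_0 = 5*0 + 1 = 1.
  i=1: a_1=5, p_1 = 5*5 + 1 = 26, q_1 = 5*1 + 0 = 5.
  i=2: a_2=2, p_2 = 2*26 + 5 = 57, q_2 = 2*5 + 1 = 11.
  i=3: a_3=4, p_3 = 4*57 + 26 = 254, q_3 = 4*11 + 5 = 49.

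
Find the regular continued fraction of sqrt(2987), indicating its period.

Write x_i = (sqrt(2987) + m_i)/d_i with (m_0, d_0) = (0, 1). a_0 = floor(sqrt(2987)) = 54, since 54^2 = 2916 <= 2987 < 3025 = 55^2.
Iterate m_{i+1} = d_i*a_i - m_i, d_{i+1} = (2987 - m_{i+1}^2)/d_i, a_{i+1} = floor((a_0 + m_{i+1})/d_{i+1}):
  m_1 = 1*54 - 0 = 54, d_1 = (2987 - 54^2)/1 = 71/1 = 71, a_1 = floor((54 + 54)/71) = 1.
  m_2 = 71*1 - 54 = 17, d_2 = (2987 - 17^2)/71 = 2698/71 = 38, a_2 = floor((54 + 17)/38) = 1.
  m_3 = 38*1 - 17 = 21, d_3 = (2987 - 21^2)/38 = 2546/38 = 67, a_3 = floor((54 + 21)/67) = 1.
  m_4 = 67*1 - 21 = 46, d_4 = (2987 - 46^2)/67 = 871/67 = 13, a_4 = floor((54 + 46)/13) = 7.
  m_5 = 13*7 - 46 = 45, d_5 = (2987 - 45^2)/13 = 962/13 = 74, a_5 = floor((54 + 45)/74) = 1.
  m_6 = 74*1 - 45 = 29, d_6 = (2987 - 29^2)/74 = 2146/74 = 29, a_6 = floor((54 + 29)/29) = 2.
  m_7 = 29*2 - 29 = 29, d_7 = (2987 - 29^2)/29 = 2146/29 = 74, a_7 = floor((54 + 29)/74) = 1.
  m_8 = 74*1 - 29 = 45, d_8 = (2987 - 45^2)/74 = 962/74 = 13, a_8 = floor((54 + 45)/13) = 7.
  m_9 = 13*7 - 45 = 46, d_9 = (2987 - 46^2)/13 = 871/13 = 67, a_9 = floor((54 + 46)/67) = 1.
  m_10 = 67*1 - 46 = 21, d_10 = (2987 - 21^2)/67 = 2546/67 = 38, a_10 = floor((54 + 21)/38) = 1.
  m_11 = 38*1 - 21 = 17, d_11 = (2987 - 17^2)/38 = 2698/38 = 71, a_11 = floor((54 + 17)/71) = 1.
  m_12 = 71*1 - 17 = 54, d_12 = (2987 - 54^2)/71 = 71/71 = 1, a_12 = floor((54 + 54)/1) = 108.
  m_13 = 1*108 - 54 = 54, d_13 = (2987 - 54^2)/1 = 71/1 = 71: (m_13, d_13) = (m_1, d_1) = (54, 71), so from here the quotients repeat a_1, ..., a_12; the period length is 12.
Hence the expansion of sqrt(2987) is a_0 = 54 followed by the repeating block 1, 1, 1, 7, 1, 2, 1, 7, 1, 1, 1, 108 (period 12).

[54; (1, 1, 1, 7, 1, 2, 1, 7, 1, 1, 1, 108)]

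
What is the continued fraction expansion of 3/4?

Run the Euclidean algorithm on 3 and 4; the successive quotients are the partial quotients a_0, a_1, ... (each step inverts the fractional part left over by the previous one):
  3 = 0*4 + 3, so a_0 = 0.
  4 = 1*3 + 1, so a_1 = 1.
  3 = 3*1 + 0, so a_2 = 3.
The remainder reaches 0 after 3 divisions, so the expansion has 3 partial quotients, read off in order.

[0; 1, 3]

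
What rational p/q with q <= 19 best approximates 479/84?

57/10

Expand x = 479/84 as a continued fraction with the Euclidean algorithm:
  479 = 5*84 + 59, so a_0 = 5.
  84 = 1*59 + 25, so a_1 = 1.
  59 = 2*25 + 9, so a_2 = 2.
  25 = 2*9 + 7, so a_3 = 2.
  9 = 1*7 + 2, so a_4 = 1.
  7 = 3*2 + 1, so a_5 = 3.
  2 = 2*1 + 0, so a_6 = 2.
so x = [5; 1, 2, 2, 1, 3, 2].
Convergents (p_i = a_i*p_{i-1} + p_{i-2}, q_i = a_i*q_{i-1} + q_{i-2} with p_{-2}=0, p_{-1}=1, q_{-2}=1, q_{-1}=0), until the denominator exceeds 19:
  i=0: a_0=5, p_0 = 5*1 + 0 = 5, q_0 = 5*0 + 1 = 1.
  i=1: a_1=1, p_1 = 1*5 + 1 = 6, q_1 = 1*1 + 0 = 1.
  i=2: a_2=2, p_2 = 2*6 + 5 = 17, q_2 = 2*1 + 1 = 3.
  i=3: a_3=2, p_3 = 2*17 + 6 = 40, q_3 = 2*3 + 1 = 7.
  i=4: a_4=1, p_4 = 1*40 + 17 = 57, q_4 = 1*7 + 3 = 10.
  i=5: a_5=3, p_5 = 3*57 + 40 = 211, q_5 = 3*10 + 7 = 37.
q_5 = 37 > 19, so the last convergent with denominator <= 19 is p_4/q_4 = 57/10.
The closest fraction with denominator <= 19 is either p_4/q_4 or the intermediate fraction (k*p_4 + p_3)/(k*q_4 + q_3) with the largest k >= 1 whose denominator stays <= 19; these approach x as k grows, and every other convergent or intermediate fraction in range is farther away.
Largest k: floor((19 - q_3)/q_4) = floor((19 - 7)/10) = 1.
That gives (1*57 + 40)/(1*10 + 7) = 97/17.
Compare the errors: |x - 57/10| = |479*10 - 57*84|/(84*10) = 2/840, and |x - 97/17| = |479*17 - 97*84|/(84*17) = 5/1428.
Cross-multiplying, 2*1428 = 2856 < 4200 = 5*840, so 2/840 is smaller: the convergent 57/10 is closer to x than 97/17.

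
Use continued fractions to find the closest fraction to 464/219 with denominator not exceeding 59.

Expand x = 464/219 as a continued fraction with the Euclidean algorithm:
  464 = 2*219 + 26, so a_0 = 2.
  219 = 8*26 + 11, so a_1 = 8.
  26 = 2*11 + 4, so a_2 = 2.
  11 = 2*4 + 3, so a_3 = 2.
  4 = 1*3 + 1, so a_4 = 1.
  3 = 3*1 + 0, so a_5 = 3.
so x = [2; 8, 2, 2, 1, 3].
Convergents (p_i = a_i*p_{i-1} + p_{i-2}, q_i = a_i*q_{i-1} + q_{i-2} with p_{-2}=0, p_{-1}=1, q_{-2}=1, q_{-1}=0), until the denominator exceeds 59:
  i=0: a_0=2, p_0 = 2*1 + 0 = 2, q_0 = 2*0 + 1 = 1.
  i=1: a_1=8, p_1 = 8*2 + 1 = 17, q_1 = 8*1 + 0 = 8.
  i=2: a_2=2, p_2 = 2*17 + 2 = 36, q_2 = 2*8 + 1 = 17.
  i=3: a_3=2, p_3 = 2*36 + 17 = 89, q_3 = 2*17 + 8 = 42.
  i=4: a_4=1, p_4 = 1*89 + 36 = 125, q_4 = 1*42 + 17 = 59.
  i=5: a_5=3, p_5 = 3*125 + 89 = 464, q_5 = 3*59 + 42 = 219.
q_5 = 219 > 59, so the last convergent with denominator <= 59 is p_4/q_4 = 125/59.
The closest fraction with denominator <= 59 is either p_4/q_4 or the intermediate fraction (k*p_4 + p_3)/(k*q_4 + q_3) with the largest k >= 1 whose denominator stays <= 59; these approach x as k grows, and every other convergent or intermediate fraction in range is farther away.
Largest k: floor((59 - q_3)/q_4) = floor((59 - 42)/59) = 0.
Since k = 0, no intermediate fraction beyond p_4/q_4 has denominator <= 59, so the convergent 125/59 is the closest (its error is |464*59 - 125*219|/(219*59) = 1/12921).

125/59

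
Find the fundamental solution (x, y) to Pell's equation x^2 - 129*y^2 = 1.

First expand sqrt(129) as a continued fraction. With x_i = (sqrt(129) + m_i)/d_i and (m_0, d_0) = (0, 1): a_0 = floor(sqrt(129)) = 11, since 11^2 = 121 <= 129 < 144 = 12^2.
Iterate m_{i+1} = d_i*a_i - m_i, d_{i+1} = (129 - m_{i+1}^2)/d_i, a_{i+1} = floor((a_0 + m_{i+1})/d_{i+1}):
  m_1 = 1*11 - 0 = 11, d_1 = (129 - 11^2)/1 = 8/1 = 8, a_1 = floor((11 + 11)/8) = 2.
  m_2 = 8*2 - 11 = 5, d_2 = (129 - 5^2)/8 = 104/8 = 13, a_2 = floor((11 + 5)/13) = 1.
  m_3 = 13*1 - 5 = 8, d_3 = (129 - 8^2)/13 = 65/13 = 5, a_3 = floor((11 + 8)/5) = 3.
  m_4 = 5*3 - 8 = 7, d_4 = (129 - 7^2)/5 = 80/5 = 16, a_4 = floor((11 + 7)/16) = 1.
  m_5 = 16*1 - 7 = 9, d_5 = (129 - 9^2)/16 = 48/16 = 3, a_5 = floor((11 + 9)/3) = 6.
  m_6 = 3*6 - 9 = 9, d_6 = (129 - 9^2)/3 = 48/3 = 16, a_6 = floor((11 + 9)/16) = 1.
  m_7 = 16*1 - 9 = 7, d_7 = (129 - 7^2)/16 = 80/16 = 5, a_7 = floor((11 + 7)/5) = 3.
  m_8 = 5*3 - 7 = 8, d_8 = (129 - 8^2)/5 = 65/5 = 13, a_8 = floor((11 + 8)/13) = 1.
  m_9 = 13*1 - 8 = 5, d_9 = (129 - 5^2)/13 = 104/13 = 8, a_9 = floor((11 + 5)/8) = 2.
  m_10 = 8*2 - 5 = 11, d_10 = (129 - 11^2)/8 = 8/8 = 1, a_10 = floor((11 + 11)/1) = 22.
  m_11 = 1*22 - 11 = 11, d_11 = (129 - 11^2)/1 = 8/1 = 8: (m_11, d_11) = (m_1, d_1) = (11, 8), so from here the quotients repeat a_1, ..., a_10; the period length is 10.
So sqrt(129) = [11; (2, 1, 3, 1, 6, 1, 3, 1, 2, 22)] with period length k = 10.
k is even, so the fundamental solution of x^2 - 129y^2 = 1 is (p_{k-1}, q_{k-1}) = (p_9, q_9); compute convergents through index 9.
Convergents (p_i = a_i*p_{i-1} + p_{i-2}, q_i = a_i*q_{i-1} + q_{i-2} with p_{-2}=0, p_{-1}=1, q_{-2}=1, q_{-1}=0):
  i=0: a_0=11, p_0 = 11*1 + 0 = 11, q_0 = 11*0 + 1 = 1.
  i=1: a_1=2, p_1 = 2*11 + 1 = 23, q_1 = 2*1 + 0 = 2.
  i=2: a_2=1, p_2 = 1*23 + 11 = 34, q_2 = 1*2 + 1 = 3.
  i=3: a_3=3, p_3 = 3*34 + 23 = 125, q_3 = 3*3 + 2 = 11.
  i=4: a_4=1, p_4 = 1*125 + 34 = 159, q_4 = 1*11 + 3 = 14.
  i=5: a_5=6, p_5 = 6*159 + 125 = 1079, q_5 = 6*14 + 11 = 95.
  i=6: a_6=1, p_6 = 1*1079 + 159 = 1238, q_6 = 1*95 + 14 = 109.
  i=7: a_7=3, p_7 = 3*1238 + 1079 = 4793, q_7 = 3*109 + 95 = 422.
  i=8: a_8=1, p_8 = 1*4793 + 1238 = 6031, q_8 = 1*422 + 109 = 531.
  i=9: a_9=2, p_9 = 2*6031 + 4793 = 16855, q_9 = 2*531 + 422 = 1484.
Check: 16855^2 - 129*1484^2 = 284091025 - 284091024 = 1, so (x, y) = (16855, 1484) solves the equation, and by the theorem it is the least positive solution.

(x, y) = (16855, 1484)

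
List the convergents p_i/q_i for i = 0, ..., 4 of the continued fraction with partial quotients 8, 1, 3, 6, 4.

8/1, 9/1, 35/4, 219/25, 911/104

Using the convergent recurrence p_i = a_i*p_{i-1} + p_{i-2}, q_i = a_i*q_{i-1} + q_{i-2} with p_{-2}=0, p_{-1}=1, q_{-2}=1, q_{-1}=0:
  i=0: a_0=8, p_0 = 8*1 + 0 = 8, q_0 = 8*0 + 1 = 1.
  i=1: a_1=1, p_1 = 1*8 + 1 = 9, q_1 = 1*1 + 0 = 1.
  i=2: a_2=3, p_2 = 3*9 + 8 = 35, q_2 = 3*1 + 1 = 4.
  i=3: a_3=6, p_3 = 6*35 + 9 = 219, q_3 = 6*4 + 1 = 25.
  i=4: a_4=4, p_4 = 4*219 + 35 = 911, q_4 = 4*25 + 4 = 104.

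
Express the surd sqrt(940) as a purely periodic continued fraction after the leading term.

[30; (1, 1, 1, 14, 1, 1, 1, 60)]

Write x_i = (sqrt(940) + m_i)/d_i with (m_0, d_0) = (0, 1). a_0 = floor(sqrt(940)) = 30, since 30^2 = 900 <= 940 < 961 = 31^2.
Iterate m_{i+1} = d_i*a_i - m_i, d_{i+1} = (940 - m_{i+1}^2)/d_i, a_{i+1} = floor((a_0 + m_{i+1})/d_{i+1}):
  m_1 = 1*30 - 0 = 30, d_1 = (940 - 30^2)/1 = 40/1 = 40, a_1 = floor((30 + 30)/40) = 1.
  m_2 = 40*1 - 30 = 10, d_2 = (940 - 10^2)/40 = 840/40 = 21, a_2 = floor((30 + 10)/21) = 1.
  m_3 = 21*1 - 10 = 11, d_3 = (940 - 11^2)/21 = 819/21 = 39, a_3 = floor((30 + 11)/39) = 1.
  m_4 = 39*1 - 11 = 28, d_4 = (940 - 28^2)/39 = 156/39 = 4, a_4 = floor((30 + 28)/4) = 14.
  m_5 = 4*14 - 28 = 28, d_5 = (940 - 28^2)/4 = 156/4 = 39, a_5 = floor((30 + 28)/39) = 1.
  m_6 = 39*1 - 28 = 11, d_6 = (940 - 11^2)/39 = 819/39 = 21, a_6 = floor((30 + 11)/21) = 1.
  m_7 = 21*1 - 11 = 10, d_7 = (940 - 10^2)/21 = 840/21 = 40, a_7 = floor((30 + 10)/40) = 1.
  m_8 = 40*1 - 10 = 30, d_8 = (940 - 30^2)/40 = 40/40 = 1, a_8 = floor((30 + 30)/1) = 60.
  m_9 = 1*60 - 30 = 30, d_9 = (940 - 30^2)/1 = 40/1 = 40: (m_9, d_9) = (m_1, d_1) = (30, 40), so from here the quotients repeat a_1, ..., a_8; the period length is 8.
Hence the expansion of sqrt(940) is a_0 = 30 followed by the repeating block 1, 1, 1, 14, 1, 1, 1, 60 (period 8).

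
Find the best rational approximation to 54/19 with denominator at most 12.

Expand x = 54/19 as a continued fraction with the Euclidean algorithm:
  54 = 2*19 + 16, so a_0 = 2.
  19 = 1*16 + 3, so a_1 = 1.
  16 = 5*3 + 1, so a_2 = 5.
  3 = 3*1 + 0, so a_3 = 3.
so x = [2; 1, 5, 3].
Convergents (p_i = a_i*p_{i-1} + p_{i-2}, q_i = a_i*q_{i-1} + q_{i-2} with p_{-2}=0, p_{-1}=1, q_{-2}=1, q_{-1}=0), until the denominator exceeds 12:
  i=0: a_0=2, p_0 = 2*1 + 0 = 2, q_0 = 2*0 + 1 = 1.
  i=1: a_1=1, p_1 = 1*2 + 1 = 3, q_1 = 1*1 + 0 = 1.
  i=2: a_2=5, p_2 = 5*3 + 2 = 17, q_2 = 5*1 + 1 = 6.
  i=3: a_3=3, p_3 = 3*17 + 3 = 54, q_3 = 3*6 + 1 = 19.
q_3 = 19 > 12, so the last convergent with denominator <= 12 is p_2/q_2 = 17/6.
The closest fraction with denominator <= 12 is either p_2/q_2 or the intermediate fraction (k*p_2 + p_1)/(k*q_2 + q_1) with the largest k >= 1 whose denominator stays <= 12; these approach x as k grows, and every other convergent or intermediate fraction in range is farther away.
Largest k: floor((12 - q_1)/q_2) = floor((12 - 1)/6) = 1.
That gives (1*17 + 3)/(1*6 + 1) = 20/7.
Compare the errors: |x - 17/6| = |54*6 - 17*19|/(19*6) = 1/114, and |x - 20/7| = |54*7 - 20*19|/(19*7) = 2/133.
Cross-multiplying, 1*133 = 133 < 228 = 2*114, so 1/114 is smaller: the convergent 17/6 is closer to x than 20/7.

17/6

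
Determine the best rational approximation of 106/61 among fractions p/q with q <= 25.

Expand x = 106/61 as a continued fraction with the Euclidean algorithm:
  106 = 1*61 + 45, so a_0 = 1.
  61 = 1*45 + 16, so a_1 = 1.
  45 = 2*16 + 13, so a_2 = 2.
  16 = 1*13 + 3, so a_3 = 1.
  13 = 4*3 + 1, so a_4 = 4.
  3 = 3*1 + 0, so a_5 = 3.
so x = [1; 1, 2, 1, 4, 3].
Convergents (p_i = a_i*p_{i-1} + p_{i-2}, q_i = a_i*q_{i-1} + q_{i-2} with p_{-2}=0, p_{-1}=1, q_{-2}=1, q_{-1}=0), until the denominator exceeds 25:
  i=0: a_0=1, p_0 = 1*1 + 0 = 1, q_0 = 1*0 + 1 = 1.
  i=1: a_1=1, p_1 = 1*1 + 1 = 2, q_1 = 1*1 + 0 = 1.
  i=2: a_2=2, p_2 = 2*2 + 1 = 5, q_2 = 2*1 + 1 = 3.
  i=3: a_3=1, p_3 = 1*5 + 2 = 7, q_3 = 1*3 + 1 = 4.
  i=4: a_4=4, p_4 = 4*7 + 5 = 33, q_4 = 4*4 + 3 = 19.
  i=5: a_5=3, p_5 = 3*33 + 7 = 106, q_5 = 3*19 + 4 = 61.
q_5 = 61 > 25, so the last convergent with denominator <= 25 is p_4/q_4 = 33/19.
The closest fraction with denominator <= 25 is either p_4/q_4 or the intermediate fraction (k*p_4 + p_3)/(k*q_4 + q_3) with the largest k >= 1 whose denominator stays <= 25; these approach x as k grows, and every other convergent or intermediate fraction in range is farther away.
Largest k: floor((25 - q_3)/q_4) = floor((25 - 4)/19) = 1.
That gives (1*33 + 7)/(1*19 + 4) = 40/23.
Compare the errors: |x - 33/19| = |106*19 - 33*61|/(61*19) = 1/1159, and |x - 40/23| = |106*23 - 40*61|/(61*23) = 2/1403.
Cross-multiplying, 1*1403 = 1403 < 2318 = 2*1159, so 1/1159 is smaller: the convergent 33/19 is closer to x than 40/23.

33/19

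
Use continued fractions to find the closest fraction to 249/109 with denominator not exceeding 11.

16/7

Expand x = 249/109 as a continued fraction with the Euclidean algorithm:
  249 = 2*109 + 31, so a_0 = 2.
  109 = 3*31 + 16, so a_1 = 3.
  31 = 1*16 + 15, so a_2 = 1.
  16 = 1*15 + 1, so a_3 = 1.
  15 = 15*1 + 0, so a_4 = 15.
so x = [2; 3, 1, 1, 15].
Convergents (p_i = a_i*p_{i-1} + p_{i-2}, q_i = a_i*q_{i-1} + q_{i-2} with p_{-2}=0, p_{-1}=1, q_{-2}=1, q_{-1}=0), until the denominator exceeds 11:
  i=0: a_0=2, p_0 = 2*1 + 0 = 2, q_0 = 2*0 + 1 = 1.
  i=1: a_1=3, p_1 = 3*2 + 1 = 7, q_1 = 3*1 + 0 = 3.
  i=2: a_2=1, p_2 = 1*7 + 2 = 9, q_2 = 1*3 + 1 = 4.
  i=3: a_3=1, p_3 = 1*9 + 7 = 16, q_3 = 1*4 + 3 = 7.
  i=4: a_4=15, p_4 = 15*16 + 9 = 249, q_4 = 15*7 + 4 = 109.
q_4 = 109 > 11, so the last convergent with denominator <= 11 is p_3/q_3 = 16/7.
The closest fraction with denominator <= 11 is either p_3/q_3 or the intermediate fraction (k*p_3 + p_2)/(k*q_3 + q_2) with the largest k >= 1 whose denominator stays <= 11; these approach x as k grows, and every other convergent or intermediate fraction in range is farther away.
Largest k: floor((11 - q_2)/q_3) = floor((11 - 4)/7) = 1.
That gives (1*16 + 9)/(1*7 + 4) = 25/11.
Compare the errors: |x - 16/7| = |249*7 - 16*109|/(109*7) = 1/763, and |x - 25/11| = |249*11 - 25*109|/(109*11) = 14/1199.
Cross-multiplying, 1*1199 = 1199 < 10682 = 14*763, so 1/763 is smaller: the convergent 16/7 is closer to x than 25/11.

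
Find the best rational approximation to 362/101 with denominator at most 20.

43/12

Expand x = 362/101 as a continued fraction with the Euclidean algorithm:
  362 = 3*101 + 59, so a_0 = 3.
  101 = 1*59 + 42, so a_1 = 1.
  59 = 1*42 + 17, so a_2 = 1.
  42 = 2*17 + 8, so a_3 = 2.
  17 = 2*8 + 1, so a_4 = 2.
  8 = 8*1 + 0, so a_5 = 8.
so x = [3; 1, 1, 2, 2, 8].
Convergents (p_i = a_i*p_{i-1} + p_{i-2}, q_i = a_i*q_{i-1} + q_{i-2} with p_{-2}=0, p_{-1}=1, q_{-2}=1, q_{-1}=0), until the denominator exceeds 20:
  i=0: a_0=3, p_0 = 3*1 + 0 = 3, q_0 = 3*0 + 1 = 1.
  i=1: a_1=1, p_1 = 1*3 + 1 = 4, q_1 = 1*1 + 0 = 1.
  i=2: a_2=1, p_2 = 1*4 + 3 = 7, q_2 = 1*1 + 1 = 2.
  i=3: a_3=2, p_3 = 2*7 + 4 = 18, q_3 = 2*2 + 1 = 5.
  i=4: a_4=2, p_4 = 2*18 + 7 = 43, q_4 = 2*5 + 2 = 12.
  i=5: a_5=8, p_5 = 8*43 + 18 = 362, q_5 = 8*12 + 5 = 101.
q_5 = 101 > 20, so the last convergent with denominator <= 20 is p_4/q_4 = 43/12.
The closest fraction with denominator <= 20 is either p_4/q_4 or the intermediate fraction (k*p_4 + p_3)/(k*q_4 + q_3) with the largest k >= 1 whose denominator stays <= 20; these approach x as k grows, and every other convergent or intermediate fraction in range is farther away.
Largest k: floor((20 - q_3)/q_4) = floor((20 - 5)/12) = 1.
That gives (1*43 + 18)/(1*12 + 5) = 61/17.
Compare the errors: |x - 43/12| = |362*12 - 43*101|/(101*12) = 1/1212, and |x - 61/17| = |362*17 - 61*101|/(101*17) = 7/1717.
Cross-multiplying, 1*1717 = 1717 < 8484 = 7*1212, so 1/1212 is smaller: the convergent 43/12 is closer to x than 61/17.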